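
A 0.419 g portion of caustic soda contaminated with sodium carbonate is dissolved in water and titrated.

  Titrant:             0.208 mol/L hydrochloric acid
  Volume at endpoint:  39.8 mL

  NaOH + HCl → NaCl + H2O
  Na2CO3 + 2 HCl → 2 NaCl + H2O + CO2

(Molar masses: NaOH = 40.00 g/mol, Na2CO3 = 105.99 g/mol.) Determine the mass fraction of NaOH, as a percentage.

n(HCl) = 0.0398 × 0.208 = 8.28 × 10^-3 mol
Let x = n(NaOH), y = n(Na2CO3).
Titrant: 1x + 2y = 8.28 × 10^-3;  mass: 40.00x + 105.99y = 0.419
Solving, x = 1.52 × 10^-3 mol, y = 3.38 × 10^-3 mol
mass of NaOH = 1.52 × 10^-3 × 40.00 = 0.0607 g
% NaOH = 0.0607 / 0.419 × 100 = 14.5 %

14.5 %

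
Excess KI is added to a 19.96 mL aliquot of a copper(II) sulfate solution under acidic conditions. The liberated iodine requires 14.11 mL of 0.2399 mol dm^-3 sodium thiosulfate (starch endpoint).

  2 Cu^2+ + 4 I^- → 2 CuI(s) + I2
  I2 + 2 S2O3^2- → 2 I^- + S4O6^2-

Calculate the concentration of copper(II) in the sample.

n(S2O3^2-) = 0.01411 × 0.2399 = 3.385 × 10^-3 mol
n(I2) = n(S2O3^2-)/2 = 1.692 × 10^-3 mol
From the 2:1 ratio, n(Cu2+) in the aliquot = 2/1 × 1.692 × 10^-3 = 3.385 × 10^-3 mol
[Cu2+] = 3.385 × 10^-3 / 0.01996 = 0.1696 mol/L

0.1696 mol/L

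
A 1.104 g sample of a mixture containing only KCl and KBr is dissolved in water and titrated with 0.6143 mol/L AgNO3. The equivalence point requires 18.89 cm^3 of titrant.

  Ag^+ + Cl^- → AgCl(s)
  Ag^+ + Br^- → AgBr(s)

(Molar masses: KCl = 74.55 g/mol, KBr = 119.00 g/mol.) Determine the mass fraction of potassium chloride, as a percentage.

n(AgNO3) = 0.01889 × 0.6143 = 0.01160 mol
Let x = n(KCl), y = n(KBr).
Titrant: 1x + 1y = 0.01160;  mass: 74.55x + 119.00y = 1.104
Solving, x = 6.229 × 10^-3 mol, y = 5.375 × 10^-3 mol
mass of KCl = 6.229 × 10^-3 × 74.55 = 0.4644 g
% KCl = 0.4644 / 1.104 × 100 = 42.06 %

42.06 %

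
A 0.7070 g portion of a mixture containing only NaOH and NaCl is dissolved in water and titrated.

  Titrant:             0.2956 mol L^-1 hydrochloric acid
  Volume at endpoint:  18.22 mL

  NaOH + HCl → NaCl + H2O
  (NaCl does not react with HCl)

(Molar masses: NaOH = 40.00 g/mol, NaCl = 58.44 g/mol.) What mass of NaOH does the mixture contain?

n(HCl) = 0.01822 × 0.2956 = 5.386 × 10^-3 mol
Let x = n(NaOH), y = n(NaCl).
Titrant: 1x = 5.386 × 10^-3;  mass: 40.00x + 58.44y = 0.7070
Solving, x = 5.386 × 10^-3 mol, y = 8.411 × 10^-3 mol
mass of NaOH = 5.386 × 10^-3 × 40.00 = 0.2154 g

0.2154 g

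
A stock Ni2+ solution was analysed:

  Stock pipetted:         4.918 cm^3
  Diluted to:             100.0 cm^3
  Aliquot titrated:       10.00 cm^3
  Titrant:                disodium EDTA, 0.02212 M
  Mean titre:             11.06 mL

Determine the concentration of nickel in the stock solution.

0.4975 M

Ni^2+ + EDTA^4- → [Ni(EDTA)]^2-
n(EDTA) = 0.01106 × 0.02212 = 2.446 × 10^-4 mol
n(Ni2+) in the aliquot = 2.446 × 10^-4 mol (1:1 ratio)
[Ni2+]_dilute = 2.446 × 10^-4 / 0.01000 = 0.02446 mol/L
Dilution factor = 100.0 / 4.918 = 20.33
[Ni2+]_stock = 0.02446 × 20.33 = 0.4975 mol/L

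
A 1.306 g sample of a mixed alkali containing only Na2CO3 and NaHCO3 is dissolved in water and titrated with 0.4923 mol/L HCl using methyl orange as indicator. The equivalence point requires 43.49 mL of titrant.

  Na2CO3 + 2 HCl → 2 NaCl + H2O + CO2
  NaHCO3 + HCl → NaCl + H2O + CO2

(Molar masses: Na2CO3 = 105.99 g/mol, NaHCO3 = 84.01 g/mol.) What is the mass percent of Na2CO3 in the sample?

64.46 %

n(HCl) = 0.04349 × 0.4923 = 0.02141 mol
Let x = n(Na2CO3), y = n(NaHCO3).
Titrant: 2x + 1y = 0.02141;  mass: 105.99x + 84.01y = 1.306
Solving, x = 7.942 × 10^-3 mol, y = 5.525 × 10^-3 mol
mass of Na2CO3 = 7.942 × 10^-3 × 105.99 = 0.8418 g
% Na2CO3 = 0.8418 / 1.306 × 100 = 64.46 %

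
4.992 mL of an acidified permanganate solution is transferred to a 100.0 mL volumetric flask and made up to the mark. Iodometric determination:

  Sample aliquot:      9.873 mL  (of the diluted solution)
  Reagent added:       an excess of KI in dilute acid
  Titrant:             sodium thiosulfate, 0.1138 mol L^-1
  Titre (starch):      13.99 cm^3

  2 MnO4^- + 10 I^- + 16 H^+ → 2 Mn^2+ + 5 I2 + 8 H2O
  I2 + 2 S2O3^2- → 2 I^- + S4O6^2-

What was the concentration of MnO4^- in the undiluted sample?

0.6461 mol/L

n(S2O3^2-) = 0.01399 × 0.1138 = 1.592 × 10^-3 mol
n(I2) = n(S2O3^2-)/2 = 7.960 × 10^-4 mol
From the 2:5 ratio, n(MnO4^-) in the aliquot = 2/5 × 7.960 × 10^-4 = 3.184 × 10^-4 mol
[MnO4^-]_dilute = 3.184 × 10^-4 / 0.009873 = 0.03225 mol/L
[MnO4^-]_original = 0.03225 × 100.0/4.992 = 0.6461 mol/L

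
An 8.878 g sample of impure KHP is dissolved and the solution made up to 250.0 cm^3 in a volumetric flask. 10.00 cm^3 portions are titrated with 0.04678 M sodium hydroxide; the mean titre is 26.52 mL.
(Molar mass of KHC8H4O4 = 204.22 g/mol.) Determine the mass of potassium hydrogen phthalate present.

KHC8H4O4 + NaOH → KNaC8H4O4 + H2O
n(NaOH) per titration = 0.02652 × 0.04678 = 1.241 × 10^-3 mol
n(KHC8H4O4) in each aliquot = 1.241 × 10^-3 mol (1:1 ratio)
n(KHC8H4O4) in the whole flask = 1.241 × 10^-3 × 250.0/10.00 = 0.03102 mol
mass of KHC8H4O4 = 0.03102 × 204.22 = 6.334 g

6.334 g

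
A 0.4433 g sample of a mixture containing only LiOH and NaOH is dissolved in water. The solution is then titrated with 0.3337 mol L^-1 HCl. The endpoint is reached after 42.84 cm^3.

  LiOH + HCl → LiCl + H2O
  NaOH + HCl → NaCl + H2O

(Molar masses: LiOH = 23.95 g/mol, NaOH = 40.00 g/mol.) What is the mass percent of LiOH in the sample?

43.26 %

n(HCl) = 0.04284 × 0.3337 = 0.01430 mol
Let x = n(LiOH), y = n(NaOH).
Titrant: 1x + 1y = 0.01430;  mass: 23.95x + 40.00y = 0.4433
Solving, x = 8.008 × 10^-3 mol, y = 6.288 × 10^-3 mol
mass of LiOH = 8.008 × 10^-3 × 23.95 = 0.1918 g
% LiOH = 0.1918 / 0.4433 × 100 = 43.26 %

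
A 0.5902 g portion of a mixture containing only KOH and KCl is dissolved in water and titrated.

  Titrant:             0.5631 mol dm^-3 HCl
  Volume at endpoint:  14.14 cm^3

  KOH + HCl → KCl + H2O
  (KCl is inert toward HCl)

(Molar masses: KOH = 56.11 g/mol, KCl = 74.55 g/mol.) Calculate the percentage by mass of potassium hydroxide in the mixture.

n(HCl) = 0.01414 × 0.5631 = 7.962 × 10^-3 mol
Let x = n(KOH), y = n(KCl).
Titrant: 1x = 7.962 × 10^-3;  mass: 56.11x + 74.55y = 0.5902
Solving, x = 7.962 × 10^-3 mol, y = 1.924 × 10^-3 mol
mass of KOH = 7.962 × 10^-3 × 56.11 = 0.4468 g
% KOH = 0.4468 / 0.5902 × 100 = 75.70 %

75.70 %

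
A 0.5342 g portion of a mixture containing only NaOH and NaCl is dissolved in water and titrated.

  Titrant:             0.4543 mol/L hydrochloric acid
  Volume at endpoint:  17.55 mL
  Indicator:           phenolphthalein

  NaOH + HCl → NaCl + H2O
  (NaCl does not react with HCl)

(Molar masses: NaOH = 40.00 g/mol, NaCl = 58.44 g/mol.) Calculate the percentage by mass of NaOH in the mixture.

n(HCl) = 0.01755 × 0.4543 = 7.973 × 10^-3 mol
Let x = n(NaOH), y = n(NaCl).
Titrant: 1x = 7.973 × 10^-3;  mass: 40.00x + 58.44y = 0.5342
Solving, x = 7.973 × 10^-3 mol, y = 3.684 × 10^-3 mol
mass of NaOH = 7.973 × 10^-3 × 40.00 = 0.3189 g
% NaOH = 0.3189 / 0.5342 × 100 = 59.70 %

59.70 %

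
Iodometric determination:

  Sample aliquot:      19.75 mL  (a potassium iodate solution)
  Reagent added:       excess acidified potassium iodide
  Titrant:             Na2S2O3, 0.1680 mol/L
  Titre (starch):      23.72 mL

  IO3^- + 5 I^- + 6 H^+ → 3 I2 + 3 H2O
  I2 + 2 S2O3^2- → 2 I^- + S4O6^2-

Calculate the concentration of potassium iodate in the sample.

n(S2O3^2-) = 0.02372 × 0.1680 = 3.985 × 10^-3 mol
n(I2) = n(S2O3^2-)/2 = 1.992 × 10^-3 mol
From the 1:3 ratio, n(IO3^-) in the aliquot = 1/3 × 1.992 × 10^-3 = 6.642 × 10^-4 mol
[IO3^-] = 6.642 × 10^-4 / 0.01975 = 0.03363 mol/L

0.03363 mol/L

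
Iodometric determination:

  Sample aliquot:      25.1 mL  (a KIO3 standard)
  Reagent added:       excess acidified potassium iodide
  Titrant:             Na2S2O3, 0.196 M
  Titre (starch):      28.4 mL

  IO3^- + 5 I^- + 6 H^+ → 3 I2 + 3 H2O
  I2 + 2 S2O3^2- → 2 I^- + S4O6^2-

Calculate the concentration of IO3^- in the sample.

n(S2O3^2-) = 0.0284 × 0.196 = 5.57 × 10^-3 mol
n(I2) = n(S2O3^2-)/2 = 2.78 × 10^-3 mol
From the 1:3 ratio, n(IO3^-) in the aliquot = 1/3 × 2.78 × 10^-3 = 9.28 × 10^-4 mol
[IO3^-] = 9.28 × 10^-4 / 0.0251 = 0.0370 mol/L

0.0370 M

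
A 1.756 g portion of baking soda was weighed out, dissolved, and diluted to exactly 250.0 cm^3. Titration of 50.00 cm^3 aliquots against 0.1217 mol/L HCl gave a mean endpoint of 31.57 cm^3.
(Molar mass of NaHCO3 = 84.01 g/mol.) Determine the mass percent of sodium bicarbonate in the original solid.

NaHCO3 + HCl → NaCl + H2O + CO2
n(HCl) per titration = 0.03157 × 0.1217 = 3.842 × 10^-3 mol
n(NaHCO3) in each aliquot = 3.842 × 10^-3 mol (1:1 ratio)
n(NaHCO3) in the whole flask = 3.842 × 10^-3 × 250.0/50.00 = 0.01921 mol
mass of NaHCO3 = 0.01921 × 84.01 = 1.614 g
% NaHCO3 = 1.614 / 1.756 × 100 = 91.91 %

91.91 %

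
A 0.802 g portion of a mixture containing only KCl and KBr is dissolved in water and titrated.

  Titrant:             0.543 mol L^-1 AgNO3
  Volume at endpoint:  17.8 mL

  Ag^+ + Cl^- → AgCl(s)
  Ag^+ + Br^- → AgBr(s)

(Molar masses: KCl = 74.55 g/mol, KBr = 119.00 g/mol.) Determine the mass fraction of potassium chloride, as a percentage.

n(AgNO3) = 0.0178 × 0.543 = 9.67 × 10^-3 mol
Let x = n(KCl), y = n(KBr).
Titrant: 1x + 1y = 9.67 × 10^-3;  mass: 74.55x + 119.00y = 0.802
Solving, x = 7.83 × 10^-3 mol, y = 1.83 × 10^-3 mol
mass of KCl = 7.83 × 10^-3 × 74.55 = 0.584 g
% KCl = 0.584 / 0.802 × 100 = 72.8 %

72.8 %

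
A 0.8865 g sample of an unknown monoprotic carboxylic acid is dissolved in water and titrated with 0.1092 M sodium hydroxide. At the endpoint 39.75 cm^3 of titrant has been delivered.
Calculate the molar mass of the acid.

204.2 g/mol

n(NaOH) = 0.03975 L × 0.1092 mol/L = 4.341 × 10^-3 mol
n(HA) = 4.341 × 10^-3 mol (1:1 ratio)
M = m / n = 0.8865 g / 4.341 × 10^-3 mol = 204.2 g/mol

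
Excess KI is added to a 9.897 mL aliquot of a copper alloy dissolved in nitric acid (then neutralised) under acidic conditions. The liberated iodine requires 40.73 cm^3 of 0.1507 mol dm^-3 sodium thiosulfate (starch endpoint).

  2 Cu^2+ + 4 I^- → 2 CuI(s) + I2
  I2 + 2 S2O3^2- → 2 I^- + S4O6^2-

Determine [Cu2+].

n(S2O3^2-) = 0.04073 × 0.1507 = 6.138 × 10^-3 mol
n(I2) = n(S2O3^2-)/2 = 3.069 × 10^-3 mol
From the 2:1 ratio, n(Cu2+) in the aliquot = 2/1 × 3.069 × 10^-3 = 6.138 × 10^-3 mol
[Cu2+] = 6.138 × 10^-3 / 0.009897 = 0.6202 mol/L

0.6202 mol/L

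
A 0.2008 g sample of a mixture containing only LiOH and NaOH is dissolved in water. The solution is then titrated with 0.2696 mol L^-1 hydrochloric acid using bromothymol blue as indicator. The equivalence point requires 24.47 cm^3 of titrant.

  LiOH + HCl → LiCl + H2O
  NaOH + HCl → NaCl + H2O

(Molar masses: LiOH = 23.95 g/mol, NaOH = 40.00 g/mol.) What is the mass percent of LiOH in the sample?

46.88 %

n(HCl) = 0.02447 × 0.2696 = 6.597 × 10^-3 mol
Let x = n(LiOH), y = n(NaOH).
Titrant: 1x + 1y = 6.597 × 10^-3;  mass: 23.95x + 40.00y = 0.2008
Solving, x = 3.930 × 10^-3 mol, y = 2.667 × 10^-3 mol
mass of LiOH = 3.930 × 10^-3 × 23.95 = 0.09414 g
% LiOH = 0.09414 / 0.2008 × 100 = 46.88 %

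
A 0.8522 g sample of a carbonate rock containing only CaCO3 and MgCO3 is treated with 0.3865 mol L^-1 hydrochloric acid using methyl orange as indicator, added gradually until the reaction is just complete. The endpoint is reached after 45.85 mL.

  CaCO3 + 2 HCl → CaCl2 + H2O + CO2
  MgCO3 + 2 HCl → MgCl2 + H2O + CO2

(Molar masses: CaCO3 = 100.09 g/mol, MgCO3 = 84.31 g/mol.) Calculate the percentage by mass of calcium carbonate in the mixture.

n(HCl) = 0.04585 × 0.3865 = 0.01772 mol
Let x = n(CaCO3), y = n(MgCO3).
Titrant: 2x + 2y = 0.01772;  mass: 100.09x + 84.31y = 0.8522
Solving, x = 6.665 × 10^-3 mol, y = 2.196 × 10^-3 mol
mass of CaCO3 = 6.665 × 10^-3 × 100.09 = 0.6671 g
% CaCO3 = 0.6671 / 0.8522 × 100 = 78.28 %

78.28 %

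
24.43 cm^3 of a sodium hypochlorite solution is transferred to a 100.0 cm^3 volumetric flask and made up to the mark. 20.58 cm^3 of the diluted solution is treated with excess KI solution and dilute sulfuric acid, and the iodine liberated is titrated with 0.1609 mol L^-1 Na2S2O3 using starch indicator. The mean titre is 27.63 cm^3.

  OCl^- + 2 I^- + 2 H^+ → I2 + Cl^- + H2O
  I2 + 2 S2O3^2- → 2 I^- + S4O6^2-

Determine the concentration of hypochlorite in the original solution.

0.4421 mol/L

n(S2O3^2-) = 0.02763 × 0.1609 = 4.446 × 10^-3 mol
n(I2) = n(S2O3^2-)/2 = 2.223 × 10^-3 mol
n(OCl^-) in the aliquot = 2.223 × 10^-3 mol (1:1 ratio)
[OCl^-]_dilute = 2.223 × 10^-3 / 0.02058 = 0.1080 mol/L
[OCl^-]_original = 0.1080 × 100.0/24.43 = 0.4421 mol/L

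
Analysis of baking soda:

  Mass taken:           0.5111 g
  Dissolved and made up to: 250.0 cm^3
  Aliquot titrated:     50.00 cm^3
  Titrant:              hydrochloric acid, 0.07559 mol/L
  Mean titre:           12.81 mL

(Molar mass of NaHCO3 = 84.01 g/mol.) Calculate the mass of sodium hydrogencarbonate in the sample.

NaHCO3 + HCl → NaCl + H2O + CO2
n(HCl) per titration = 0.01281 × 0.07559 = 9.683 × 10^-4 mol
n(NaHCO3) in each aliquot = 9.683 × 10^-4 mol (1:1 ratio)
n(NaHCO3) in the whole flask = 9.683 × 10^-4 × 250.0/50.00 = 4.842 × 10^-3 mol
mass of NaHCO3 = 4.842 × 10^-3 × 84.01 = 0.4067 g

0.4067 g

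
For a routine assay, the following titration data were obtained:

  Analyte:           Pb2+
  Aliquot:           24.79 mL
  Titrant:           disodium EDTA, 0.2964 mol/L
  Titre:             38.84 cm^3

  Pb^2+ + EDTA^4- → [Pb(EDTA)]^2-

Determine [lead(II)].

n(EDTA) = 0.03884 L × 0.2964 mol/L = 0.01151 mol
n(Pb2+) = 0.01151 mol (1:1 mole ratio)
[Pb2+] = 0.01151 mol / 0.02479 L = 0.4644 mol/L

0.4644 mol/L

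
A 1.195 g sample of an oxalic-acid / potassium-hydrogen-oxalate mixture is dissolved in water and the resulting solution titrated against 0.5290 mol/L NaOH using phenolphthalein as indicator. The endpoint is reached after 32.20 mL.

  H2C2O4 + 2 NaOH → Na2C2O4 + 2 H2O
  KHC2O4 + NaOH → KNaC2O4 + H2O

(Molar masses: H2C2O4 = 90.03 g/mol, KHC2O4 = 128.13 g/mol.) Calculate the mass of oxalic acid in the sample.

0.5349 g

n(NaOH) = 0.03220 × 0.5290 = 0.01703 mol
Let x = n(H2C2O4), y = n(KHC2O4).
Titrant: 2x + 1y = 0.01703;  mass: 90.03x + 128.13y = 1.195
Solving, x = 5.941 × 10^-3 mol, y = 5.152 × 10^-3 mol
mass of H2C2O4 = 5.941 × 10^-3 × 90.03 = 0.5349 g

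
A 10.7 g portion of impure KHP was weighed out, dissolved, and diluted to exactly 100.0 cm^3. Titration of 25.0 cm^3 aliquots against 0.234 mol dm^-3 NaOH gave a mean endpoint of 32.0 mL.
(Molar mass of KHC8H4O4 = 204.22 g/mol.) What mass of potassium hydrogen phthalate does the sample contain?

KHC8H4O4 + NaOH → KNaC8H4O4 + H2O
n(NaOH) per titration = 0.0320 × 0.234 = 7.49 × 10^-3 mol
n(KHC8H4O4) in each aliquot = 7.49 × 10^-3 mol (1:1 ratio)
n(KHC8H4O4) in the whole flask = 7.49 × 10^-3 × 100.0/25.0 = 0.0300 mol
mass of KHC8H4O4 = 0.0300 × 204.22 = 6.12 g

6.12 g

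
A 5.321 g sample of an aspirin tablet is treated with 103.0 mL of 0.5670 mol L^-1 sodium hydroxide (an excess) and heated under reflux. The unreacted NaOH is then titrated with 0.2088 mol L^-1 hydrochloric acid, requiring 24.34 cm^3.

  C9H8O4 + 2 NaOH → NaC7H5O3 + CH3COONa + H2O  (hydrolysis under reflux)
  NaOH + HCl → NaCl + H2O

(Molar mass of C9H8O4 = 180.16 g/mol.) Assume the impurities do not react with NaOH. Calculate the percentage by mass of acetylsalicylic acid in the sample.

90.26 %

n(NaOH) added = 0.1030 × 0.5670 = 0.05840 mol
n(HCl) used in back-titration = 0.02434 × 0.2088 = 5.082 × 10^-3 mol
n(NaOH) left over = 5.082 × 10^-3 mol (1:1 ratio)
n(NaOH) consumed by analyte = 0.05840 − 5.082 × 10^-3 = 0.05332 mol
From the 1:2 ratio, n(C9H8O4) = 1/2 × 0.05332 = 0.02666 mol
mass of C9H8O4 = 0.02666 × 180.16 = 4.803 g
% C9H8O4 = 4.803 / 5.321 × 100 = 90.26 %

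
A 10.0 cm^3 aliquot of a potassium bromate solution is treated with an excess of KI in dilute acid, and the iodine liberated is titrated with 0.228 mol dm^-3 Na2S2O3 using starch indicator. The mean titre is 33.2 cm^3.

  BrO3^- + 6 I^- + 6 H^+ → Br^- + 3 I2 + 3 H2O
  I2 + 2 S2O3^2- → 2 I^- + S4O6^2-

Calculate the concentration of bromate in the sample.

0.126 mol/L

n(S2O3^2-) = 0.0332 × 0.228 = 7.57 × 10^-3 mol
n(I2) = n(S2O3^2-)/2 = 3.78 × 10^-3 mol
From the 1:3 ratio, n(BrO3^-) in the aliquot = 1/3 × 3.78 × 10^-3 = 1.26 × 10^-3 mol
[BrO3^-] = 1.26 × 10^-3 / 0.0100 = 0.126 mol/L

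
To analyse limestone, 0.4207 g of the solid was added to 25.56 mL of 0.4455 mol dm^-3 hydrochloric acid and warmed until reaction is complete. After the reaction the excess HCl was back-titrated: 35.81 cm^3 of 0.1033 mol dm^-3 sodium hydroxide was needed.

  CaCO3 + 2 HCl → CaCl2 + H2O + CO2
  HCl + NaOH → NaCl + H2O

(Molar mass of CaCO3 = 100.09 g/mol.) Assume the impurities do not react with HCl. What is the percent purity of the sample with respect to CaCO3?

n(HCl) added = 0.02556 × 0.4455 = 0.01139 mol
n(NaOH) used in back-titration = 0.03581 × 0.1033 = 3.699 × 10^-3 mol
n(HCl) left over = 3.699 × 10^-3 mol (1:1 ratio)
n(HCl) consumed by analyte = 0.01139 − 3.699 × 10^-3 = 7.688 × 10^-3 mol
From the 1:2 ratio, n(CaCO3) = 1/2 × 7.688 × 10^-3 = 3.844 × 10^-3 mol
mass of CaCO3 = 3.844 × 10^-3 × 100.09 = 0.3847 g
% CaCO3 = 0.3847 / 0.4207 × 100 = 91.45 %

91.45 %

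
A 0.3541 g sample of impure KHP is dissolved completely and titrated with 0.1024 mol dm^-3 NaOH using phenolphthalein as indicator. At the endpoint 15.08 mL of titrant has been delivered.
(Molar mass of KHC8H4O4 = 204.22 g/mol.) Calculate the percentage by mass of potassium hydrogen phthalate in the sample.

KHC8H4O4 + NaOH → KNaC8H4O4 + H2O
n(NaOH) = 0.01508 L × 0.1024 mol/L = 1.544 × 10^-3 mol
n(KHC8H4O4) = 1.544 × 10^-3 mol (1:1 ratio)
mass of KHC8H4O4 = 1.544 × 10^-3 × 204.22 g/mol = 0.3154 g
% KHC8H4O4 = 0.3154 / 0.3541 × 100 = 89.06 %

89.06 %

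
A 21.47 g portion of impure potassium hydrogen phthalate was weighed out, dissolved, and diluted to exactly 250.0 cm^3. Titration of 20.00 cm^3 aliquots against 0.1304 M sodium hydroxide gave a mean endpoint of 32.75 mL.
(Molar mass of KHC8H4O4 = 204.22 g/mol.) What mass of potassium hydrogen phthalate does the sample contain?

10.90 g

KHC8H4O4 + NaOH → KNaC8H4O4 + H2O
n(NaOH) per titration = 0.03275 × 0.1304 = 4.271 × 10^-3 mol
n(KHC8H4O4) in each aliquot = 4.271 × 10^-3 mol (1:1 ratio)
n(KHC8H4O4) in the whole flask = 4.271 × 10^-3 × 250.0/20.00 = 0.05338 mol
mass of KHC8H4O4 = 0.05338 × 204.22 = 10.90 g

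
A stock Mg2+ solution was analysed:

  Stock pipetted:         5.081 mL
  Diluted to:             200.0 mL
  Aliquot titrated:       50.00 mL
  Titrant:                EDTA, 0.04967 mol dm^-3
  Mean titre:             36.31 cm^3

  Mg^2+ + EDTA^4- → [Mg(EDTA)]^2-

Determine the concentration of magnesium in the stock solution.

1.420 mol/L

n(EDTA) = 0.03631 × 0.04967 = 1.804 × 10^-3 mol
n(Mg2+) in the aliquot = 1.804 × 10^-3 mol (1:1 ratio)
[Mg2+]_dilute = 1.804 × 10^-3 / 0.05000 = 0.03607 mol/L
Dilution factor = 200.0 / 5.081 = 39.36
[Mg2+]_stock = 0.03607 × 39.36 = 1.420 mol/L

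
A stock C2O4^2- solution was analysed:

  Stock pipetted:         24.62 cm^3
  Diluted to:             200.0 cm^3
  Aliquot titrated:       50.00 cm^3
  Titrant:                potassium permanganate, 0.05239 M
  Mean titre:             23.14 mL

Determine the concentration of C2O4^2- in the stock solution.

0.4924 M

2 MnO4^- + 5 C2O4^2- + 16 H^+ → 2 Mn^2+ + 10 CO2 + 8 H2O
n(KMnO4) = 0.02314 × 0.05239 = 1.212 × 10^-3 mol
From the 5:2 ratio, n(C2O4^2-) in the aliquot = 5/2 × 1.212 × 10^-3 = 3.031 × 10^-3 mol
[C2O4^2-]_dilute = 3.031 × 10^-3 / 0.05000 = 0.06062 mol/L
Dilution factor = 200.0 / 24.62 = 8.123
[C2O4^2-]_stock = 0.06062 × 8.123 = 0.4924 mol/L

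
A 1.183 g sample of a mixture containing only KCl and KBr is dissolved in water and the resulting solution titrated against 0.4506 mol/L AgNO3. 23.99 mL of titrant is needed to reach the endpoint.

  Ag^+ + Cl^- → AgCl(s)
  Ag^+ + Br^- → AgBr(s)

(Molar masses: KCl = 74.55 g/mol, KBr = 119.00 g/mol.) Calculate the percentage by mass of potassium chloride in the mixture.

n(AgNO3) = 0.02399 × 0.4506 = 0.01081 mol
Let x = n(KCl), y = n(KBr).
Titrant: 1x + 1y = 0.01081;  mass: 74.55x + 119.00y = 1.183
Solving, x = 2.326 × 10^-3 mol, y = 8.484 × 10^-3 mol
mass of KCl = 2.326 × 10^-3 × 74.55 = 0.1734 g
% KCl = 0.1734 / 1.183 × 100 = 14.66 %

14.66 %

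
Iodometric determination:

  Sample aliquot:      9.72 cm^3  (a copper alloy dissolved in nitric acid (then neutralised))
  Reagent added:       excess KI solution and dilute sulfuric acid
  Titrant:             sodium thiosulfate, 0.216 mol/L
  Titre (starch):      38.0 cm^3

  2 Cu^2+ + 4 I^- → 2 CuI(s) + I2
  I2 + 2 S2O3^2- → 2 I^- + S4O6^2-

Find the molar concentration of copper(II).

n(S2O3^2-) = 0.0380 × 0.216 = 8.21 × 10^-3 mol
n(I2) = n(S2O3^2-)/2 = 4.10 × 10^-3 mol
From the 2:1 ratio, n(Cu2+) in the aliquot = 2/1 × 4.10 × 10^-3 = 8.21 × 10^-3 mol
[Cu2+] = 8.21 × 10^-3 / 0.00972 = 0.844 mol/L

0.844 mol/L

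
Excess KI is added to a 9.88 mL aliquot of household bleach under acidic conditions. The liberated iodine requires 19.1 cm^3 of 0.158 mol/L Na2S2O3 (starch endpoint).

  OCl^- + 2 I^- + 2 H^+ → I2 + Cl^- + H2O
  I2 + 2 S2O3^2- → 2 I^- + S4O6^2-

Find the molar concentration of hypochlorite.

n(S2O3^2-) = 0.0191 × 0.158 = 3.02 × 10^-3 mol
n(I2) = n(S2O3^2-)/2 = 1.51 × 10^-3 mol
n(OCl^-) in the aliquot = 1.51 × 10^-3 mol (1:1 ratio)
[OCl^-] = 1.51 × 10^-3 / 0.00988 = 0.153 mol/L

0.153 mol/L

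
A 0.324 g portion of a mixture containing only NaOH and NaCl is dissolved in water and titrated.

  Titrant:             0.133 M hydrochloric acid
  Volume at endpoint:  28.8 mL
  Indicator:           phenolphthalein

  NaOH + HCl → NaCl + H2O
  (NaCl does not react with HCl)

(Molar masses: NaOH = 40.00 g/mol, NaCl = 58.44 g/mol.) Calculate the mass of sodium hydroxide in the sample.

n(HCl) = 0.0288 × 0.133 = 3.83 × 10^-3 mol
Let x = n(NaOH), y = n(NaCl).
Titrant: 1x = 3.83 × 10^-3;  mass: 40.00x + 58.44y = 0.324
Solving, x = 3.83 × 10^-3 mol, y = 2.92 × 10^-3 mol
mass of NaOH = 3.83 × 10^-3 × 40.00 = 0.153 g

0.153 g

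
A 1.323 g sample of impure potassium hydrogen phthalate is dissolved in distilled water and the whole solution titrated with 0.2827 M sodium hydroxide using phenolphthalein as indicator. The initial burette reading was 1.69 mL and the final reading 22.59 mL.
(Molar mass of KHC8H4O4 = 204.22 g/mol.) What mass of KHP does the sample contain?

1.207 g

KHC8H4O4 + NaOH → KNaC8H4O4 + H2O
n(NaOH) = 0.02090 L × 0.2827 mol/L = 5.908 × 10^-3 mol
n(KHC8H4O4) = 5.908 × 10^-3 mol (1:1 ratio)
mass of KHC8H4O4 = 5.908 × 10^-3 × 204.22 g/mol = 1.207 g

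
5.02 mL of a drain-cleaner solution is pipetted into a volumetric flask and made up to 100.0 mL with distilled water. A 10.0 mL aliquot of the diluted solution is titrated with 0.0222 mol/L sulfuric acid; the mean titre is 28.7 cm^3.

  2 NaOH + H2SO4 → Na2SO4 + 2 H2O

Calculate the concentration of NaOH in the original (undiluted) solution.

2.54 mol/L

n(H2SO4) = 0.0287 × 0.0222 = 6.37 × 10^-4 mol
From the 2:1 ratio, n(NaOH) in the aliquot = 2/1 × 6.37 × 10^-4 = 1.27 × 10^-3 mol
[NaOH]_dilute = 1.27 × 10^-3 / 0.0100 = 0.127 mol/L
Dilution factor = 100.0 / 5.02 = 19.92
[NaOH]_stock = 0.127 × 19.92 = 2.54 mol/L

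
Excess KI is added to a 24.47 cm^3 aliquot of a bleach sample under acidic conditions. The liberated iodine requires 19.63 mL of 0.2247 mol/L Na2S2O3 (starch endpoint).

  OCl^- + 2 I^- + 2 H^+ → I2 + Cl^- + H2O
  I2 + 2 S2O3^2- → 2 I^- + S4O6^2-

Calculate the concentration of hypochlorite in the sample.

0.09013 mol/L

n(S2O3^2-) = 0.01963 × 0.2247 = 4.411 × 10^-3 mol
n(I2) = n(S2O3^2-)/2 = 2.205 × 10^-3 mol
n(OCl^-) in the aliquot = 2.205 × 10^-3 mol (1:1 ratio)
[OCl^-] = 2.205 × 10^-3 / 0.02447 = 0.09013 mol/L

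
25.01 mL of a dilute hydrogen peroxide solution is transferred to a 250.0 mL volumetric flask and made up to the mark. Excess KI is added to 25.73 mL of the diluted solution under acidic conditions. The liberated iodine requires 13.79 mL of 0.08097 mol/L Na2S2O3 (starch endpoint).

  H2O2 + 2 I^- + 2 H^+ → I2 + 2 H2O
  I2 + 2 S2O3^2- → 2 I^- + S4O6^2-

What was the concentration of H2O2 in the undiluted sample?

0.2169 mol/L

n(S2O3^2-) = 0.01379 × 0.08097 = 1.117 × 10^-3 mol
n(I2) = n(S2O3^2-)/2 = 5.583 × 10^-4 mol
n(H2O2) in the aliquot = 5.583 × 10^-4 mol (1:1 ratio)
[H2O2]_dilute = 5.583 × 10^-4 / 0.02573 = 0.02170 mol/L
[H2O2]_original = 0.02170 × 250.0/25.01 = 0.2169 mol/L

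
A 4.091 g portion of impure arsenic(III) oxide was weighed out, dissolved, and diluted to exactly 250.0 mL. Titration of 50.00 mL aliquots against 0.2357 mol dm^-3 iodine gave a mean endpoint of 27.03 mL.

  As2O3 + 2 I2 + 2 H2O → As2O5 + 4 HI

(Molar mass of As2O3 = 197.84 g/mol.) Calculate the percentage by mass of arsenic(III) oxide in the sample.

n(I2) per titration = 0.02703 × 0.2357 = 6.371 × 10^-3 mol
From the 1:2 ratio, n(As2O3) in each aliquot = 1/2 × 6.371 × 10^-3 = 3.185 × 10^-3 mol
n(As2O3) in the whole flask = 3.185 × 10^-3 × 250.0/50.00 = 0.01593 mol
mass of As2O3 = 0.01593 × 197.84 = 3.151 g
% As2O3 = 3.151 / 4.091 × 100 = 77.02 %

77.02 %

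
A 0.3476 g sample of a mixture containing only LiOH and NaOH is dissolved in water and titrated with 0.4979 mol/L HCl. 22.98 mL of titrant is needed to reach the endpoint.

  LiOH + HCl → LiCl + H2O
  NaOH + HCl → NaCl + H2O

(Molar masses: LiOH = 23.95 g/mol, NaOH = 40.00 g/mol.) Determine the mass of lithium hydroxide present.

0.1642 g

n(HCl) = 0.02298 × 0.4979 = 0.01144 mol
Let x = n(LiOH), y = n(NaOH).
Titrant: 1x + 1y = 0.01144;  mass: 23.95x + 40.00y = 0.3476
Solving, x = 6.858 × 10^-3 mol, y = 4.584 × 10^-3 mol
mass of LiOH = 6.858 × 10^-3 × 23.95 = 0.1642 g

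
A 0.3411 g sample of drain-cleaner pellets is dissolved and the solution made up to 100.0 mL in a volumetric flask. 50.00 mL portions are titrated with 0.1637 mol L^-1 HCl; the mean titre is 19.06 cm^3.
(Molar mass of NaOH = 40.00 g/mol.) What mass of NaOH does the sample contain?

NaOH + HCl → NaCl + H2O
n(HCl) per titration = 0.01906 × 0.1637 = 3.120 × 10^-3 mol
n(NaOH) in each aliquot = 3.120 × 10^-3 mol (1:1 ratio)
n(NaOH) in the whole flask = 3.120 × 10^-3 × 100.0/50.00 = 6.240 × 10^-3 mol
mass of NaOH = 6.240 × 10^-3 × 40.00 = 0.2496 g

0.2496 g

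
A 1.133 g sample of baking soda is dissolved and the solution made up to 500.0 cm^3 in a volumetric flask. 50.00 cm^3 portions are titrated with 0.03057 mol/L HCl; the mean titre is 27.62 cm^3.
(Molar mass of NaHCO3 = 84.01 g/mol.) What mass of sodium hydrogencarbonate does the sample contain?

NaHCO3 + HCl → NaCl + H2O + CO2
n(HCl) per titration = 0.02762 × 0.03057 = 8.443 × 10^-4 mol
n(NaHCO3) in each aliquot = 8.443 × 10^-4 mol (1:1 ratio)
n(NaHCO3) in the whole flask = 8.443 × 10^-4 × 500.0/50.00 = 8.443 × 10^-3 mol
mass of NaHCO3 = 8.443 × 10^-3 × 84.01 = 0.7093 g

0.7093 g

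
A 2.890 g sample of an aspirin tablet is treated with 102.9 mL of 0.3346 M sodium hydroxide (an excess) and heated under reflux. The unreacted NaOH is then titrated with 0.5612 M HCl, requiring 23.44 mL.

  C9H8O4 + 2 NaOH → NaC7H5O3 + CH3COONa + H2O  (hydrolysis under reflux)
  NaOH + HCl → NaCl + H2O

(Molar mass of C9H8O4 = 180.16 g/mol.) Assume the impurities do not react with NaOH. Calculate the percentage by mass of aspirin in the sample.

66.32 %

n(NaOH) added = 0.1029 × 0.3346 = 0.03443 mol
n(HCl) used in back-titration = 0.02344 × 0.5612 = 0.01315 mol
n(NaOH) left over = 0.01315 mol (1:1 ratio)
n(NaOH) consumed by analyte = 0.03443 − 0.01315 = 0.02128 mol
From the 1:2 ratio, n(C9H8O4) = 1/2 × 0.02128 = 0.01064 mol
mass of C9H8O4 = 0.01064 × 180.16 = 1.917 g
% C9H8O4 = 1.917 / 2.890 × 100 = 66.32 %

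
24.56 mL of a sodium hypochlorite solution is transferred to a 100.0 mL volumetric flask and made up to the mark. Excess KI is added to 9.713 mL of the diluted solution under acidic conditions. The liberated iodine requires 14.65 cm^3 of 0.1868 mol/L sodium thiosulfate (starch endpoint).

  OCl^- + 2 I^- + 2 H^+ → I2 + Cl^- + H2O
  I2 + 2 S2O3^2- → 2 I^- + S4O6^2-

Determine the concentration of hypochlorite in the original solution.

n(S2O3^2-) = 0.01465 × 0.1868 = 2.737 × 10^-3 mol
n(I2) = n(S2O3^2-)/2 = 1.368 × 10^-3 mol
n(OCl^-) in the aliquot = 1.368 × 10^-3 mol (1:1 ratio)
[OCl^-]_dilute = 1.368 × 10^-3 / 0.009713 = 0.1409 mol/L
[OCl^-]_original = 0.1409 × 100.0/24.56 = 0.5736 mol/L

0.5736 mol/L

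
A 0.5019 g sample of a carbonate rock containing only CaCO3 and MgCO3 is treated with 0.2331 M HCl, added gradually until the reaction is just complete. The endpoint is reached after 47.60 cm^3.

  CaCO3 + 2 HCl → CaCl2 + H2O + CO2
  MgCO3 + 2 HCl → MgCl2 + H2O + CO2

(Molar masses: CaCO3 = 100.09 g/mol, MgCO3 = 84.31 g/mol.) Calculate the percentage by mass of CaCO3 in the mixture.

43.18 %

n(HCl) = 0.04760 × 0.2331 = 0.01110 mol
Let x = n(CaCO3), y = n(MgCO3).
Titrant: 2x + 2y = 0.01110;  mass: 100.09x + 84.31y = 0.5019
Solving, x = 2.165 × 10^-3 mol, y = 3.383 × 10^-3 mol
mass of CaCO3 = 2.165 × 10^-3 × 100.09 = 0.2167 g
% CaCO3 = 0.2167 / 0.5019 × 100 = 43.18 %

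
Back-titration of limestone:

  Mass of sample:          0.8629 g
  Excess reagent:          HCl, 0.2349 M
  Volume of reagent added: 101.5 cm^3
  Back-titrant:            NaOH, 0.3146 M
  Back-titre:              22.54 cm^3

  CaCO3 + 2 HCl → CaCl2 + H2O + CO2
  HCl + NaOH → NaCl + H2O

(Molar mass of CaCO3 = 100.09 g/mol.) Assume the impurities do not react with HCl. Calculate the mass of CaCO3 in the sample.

0.8383 g

n(HCl) added = 0.1015 × 0.2349 = 0.02384 mol
n(NaOH) used in back-titration = 0.02254 × 0.3146 = 7.091 × 10^-3 mol
n(HCl) left over = 7.091 × 10^-3 mol (1:1 ratio)
n(HCl) consumed by analyte = 0.02384 − 7.091 × 10^-3 = 0.01675 mol
From the 1:2 ratio, n(CaCO3) = 1/2 × 0.01675 = 8.376 × 10^-3 mol
mass of CaCO3 = 8.376 × 10^-3 × 100.09 = 0.8383 g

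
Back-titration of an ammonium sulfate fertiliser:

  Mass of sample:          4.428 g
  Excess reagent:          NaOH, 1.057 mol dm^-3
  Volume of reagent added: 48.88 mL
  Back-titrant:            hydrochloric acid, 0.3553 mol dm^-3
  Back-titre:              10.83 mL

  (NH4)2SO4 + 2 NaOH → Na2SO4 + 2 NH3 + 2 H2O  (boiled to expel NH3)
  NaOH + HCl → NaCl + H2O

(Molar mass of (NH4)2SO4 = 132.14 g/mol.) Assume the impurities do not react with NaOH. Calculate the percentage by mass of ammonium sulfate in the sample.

n(NaOH) added = 0.04888 × 1.057 = 0.05167 mol
n(HCl) used in back-titration = 0.01083 × 0.3553 = 3.848 × 10^-3 mol
n(NaOH) left over = 3.848 × 10^-3 mol (1:1 ratio)
n(NaOH) consumed by analyte = 0.05167 − 3.848 × 10^-3 = 0.04782 mol
From the 1:2 ratio, n((NH4)2SO4) = 1/2 × 0.04782 = 0.02391 mol
mass of (NH4)2SO4 = 0.02391 × 132.14 = 3.159 g
% (NH4)2SO4 = 3.159 / 4.428 × 100 = 71.35 %

71.35 %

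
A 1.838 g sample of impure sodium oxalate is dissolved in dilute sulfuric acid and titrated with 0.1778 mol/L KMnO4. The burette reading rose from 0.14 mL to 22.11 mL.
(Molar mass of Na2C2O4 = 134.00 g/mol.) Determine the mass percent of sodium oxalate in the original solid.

71.20 %

2 MnO4^- + 5 C2O4^2- + 16 H^+ → 2 Mn^2+ + 10 CO2 + 8 H2O
n(KMnO4) = 0.02197 L × 0.1778 mol/L = 3.906 × 10^-3 mol
From the 5:2 ratio, n(Na2C2O4) = 5/2 × 3.906 × 10^-3 = 9.766 × 10^-3 mol
mass of Na2C2O4 = 9.766 × 10^-3 × 134.00 g/mol = 1.309 g
% Na2C2O4 = 1.309 / 1.838 × 100 = 71.20 %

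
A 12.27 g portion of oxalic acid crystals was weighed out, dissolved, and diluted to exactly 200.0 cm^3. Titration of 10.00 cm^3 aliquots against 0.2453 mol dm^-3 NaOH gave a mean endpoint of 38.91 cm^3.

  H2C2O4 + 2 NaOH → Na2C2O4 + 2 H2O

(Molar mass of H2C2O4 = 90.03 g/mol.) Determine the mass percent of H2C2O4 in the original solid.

n(NaOH) per titration = 0.03891 × 0.2453 = 9.545 × 10^-3 mol
From the 1:2 ratio, n(H2C2O4) in each aliquot = 1/2 × 9.545 × 10^-3 = 4.772 × 10^-3 mol
n(H2C2O4) in the whole flask = 4.772 × 10^-3 × 200.0/10.00 = 0.09545 mol
mass of H2C2O4 = 0.09545 × 90.03 = 8.593 g
% H2C2O4 = 8.593 / 12.27 × 100 = 70.03 %

70.03 %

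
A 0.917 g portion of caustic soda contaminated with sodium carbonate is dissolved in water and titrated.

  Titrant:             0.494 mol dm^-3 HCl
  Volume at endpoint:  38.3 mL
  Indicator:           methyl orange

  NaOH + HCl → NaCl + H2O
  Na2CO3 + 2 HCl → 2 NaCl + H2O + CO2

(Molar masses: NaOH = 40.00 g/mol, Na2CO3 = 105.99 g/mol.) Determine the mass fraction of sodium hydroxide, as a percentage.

n(HCl) = 0.0383 × 0.494 = 0.0189 mol
Let x = n(NaOH), y = n(Na2CO3).
Titrant: 1x + 2y = 0.0189;  mass: 40.00x + 105.99y = 0.917
Solving, x = 6.59 × 10^-3 mol, y = 6.16 × 10^-3 mol
mass of NaOH = 6.59 × 10^-3 × 40.00 = 0.264 g
% NaOH = 0.264 / 0.917 × 100 = 28.8 %

28.8 %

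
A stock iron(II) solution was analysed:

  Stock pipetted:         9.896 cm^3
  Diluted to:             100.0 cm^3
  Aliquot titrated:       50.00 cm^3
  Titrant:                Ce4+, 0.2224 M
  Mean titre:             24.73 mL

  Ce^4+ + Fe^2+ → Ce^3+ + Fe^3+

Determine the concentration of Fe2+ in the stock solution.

n(Ce4+) = 0.02473 × 0.2224 = 5.500 × 10^-3 mol
n(Fe2+) in the aliquot = 5.500 × 10^-3 mol (1:1 ratio)
[Fe2+]_dilute = 5.500 × 10^-3 / 0.05000 = 0.1100 mol/L
Dilution factor = 100.0 / 9.896 = 10.11
[Fe2+]_stock = 0.1100 × 10.11 = 1.112 mol/L

1.112 M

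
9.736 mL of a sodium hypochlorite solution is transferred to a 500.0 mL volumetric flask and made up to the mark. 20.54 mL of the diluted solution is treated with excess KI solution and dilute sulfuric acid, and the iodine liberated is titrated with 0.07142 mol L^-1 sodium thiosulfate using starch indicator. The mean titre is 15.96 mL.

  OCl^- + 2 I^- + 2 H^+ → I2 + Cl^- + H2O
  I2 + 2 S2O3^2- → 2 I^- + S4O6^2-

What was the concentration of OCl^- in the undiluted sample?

1.425 mol/L

n(S2O3^2-) = 0.01596 × 0.07142 = 1.140 × 10^-3 mol
n(I2) = n(S2O3^2-)/2 = 5.699 × 10^-4 mol
n(OCl^-) in the aliquot = 5.699 × 10^-4 mol (1:1 ratio)
[OCl^-]_dilute = 5.699 × 10^-4 / 0.02054 = 0.02775 mol/L
[OCl^-]_original = 0.02775 × 500.0/9.736 = 1.425 mol/L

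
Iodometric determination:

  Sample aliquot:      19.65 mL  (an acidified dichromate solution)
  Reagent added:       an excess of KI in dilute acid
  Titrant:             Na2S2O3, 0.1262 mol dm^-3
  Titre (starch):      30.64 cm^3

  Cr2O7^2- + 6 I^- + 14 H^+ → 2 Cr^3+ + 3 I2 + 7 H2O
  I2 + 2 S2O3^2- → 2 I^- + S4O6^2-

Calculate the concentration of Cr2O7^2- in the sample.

n(S2O3^2-) = 0.03064 × 0.1262 = 3.867 × 10^-3 mol
n(I2) = n(S2O3^2-)/2 = 1.933 × 10^-3 mol
From the 1:3 ratio, n(Cr2O7^2-) in the aliquot = 1/3 × 1.933 × 10^-3 = 6.445 × 10^-4 mol
[Cr2O7^2-] = 6.445 × 10^-4 / 0.01965 = 0.03280 mol/L

0.03280 mol/L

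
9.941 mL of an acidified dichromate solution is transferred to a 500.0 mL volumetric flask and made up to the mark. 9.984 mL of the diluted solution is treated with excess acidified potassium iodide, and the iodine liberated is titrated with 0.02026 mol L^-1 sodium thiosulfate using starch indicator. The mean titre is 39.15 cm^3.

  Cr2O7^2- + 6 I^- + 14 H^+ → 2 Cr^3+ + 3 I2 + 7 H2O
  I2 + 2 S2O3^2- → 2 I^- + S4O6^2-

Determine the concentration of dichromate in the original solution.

n(S2O3^2-) = 0.03915 × 0.02026 = 7.932 × 10^-4 mol
n(I2) = n(S2O3^2-)/2 = 3.966 × 10^-4 mol
From the 1:3 ratio, n(Cr2O7^2-) in the aliquot = 1/3 × 3.966 × 10^-4 = 1.322 × 10^-4 mol
[Cr2O7^2-]_dilute = 1.322 × 10^-4 / 0.009984 = 0.01324 mol/L
[Cr2O7^2-]_original = 0.01324 × 500.0/9.941 = 0.6660 mol/L

0.6660 mol/L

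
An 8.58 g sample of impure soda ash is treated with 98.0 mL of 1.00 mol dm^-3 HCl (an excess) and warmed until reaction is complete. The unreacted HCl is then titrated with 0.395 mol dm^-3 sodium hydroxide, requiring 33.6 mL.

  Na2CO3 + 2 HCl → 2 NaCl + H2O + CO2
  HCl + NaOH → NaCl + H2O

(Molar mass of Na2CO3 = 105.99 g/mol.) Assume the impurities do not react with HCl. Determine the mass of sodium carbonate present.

4.49 g

n(HCl) added = 0.0980 × 1.00 = 0.0980 mol
n(NaOH) used in back-titration = 0.0336 × 0.395 = 0.0133 mol
n(HCl) left over = 0.0133 mol (1:1 ratio)
n(HCl) consumed by analyte = 0.0980 − 0.0133 = 0.0847 mol
From the 1:2 ratio, n(Na2CO3) = 1/2 × 0.0847 = 0.0424 mol
mass of Na2CO3 = 0.0424 × 105.99 = 4.49 g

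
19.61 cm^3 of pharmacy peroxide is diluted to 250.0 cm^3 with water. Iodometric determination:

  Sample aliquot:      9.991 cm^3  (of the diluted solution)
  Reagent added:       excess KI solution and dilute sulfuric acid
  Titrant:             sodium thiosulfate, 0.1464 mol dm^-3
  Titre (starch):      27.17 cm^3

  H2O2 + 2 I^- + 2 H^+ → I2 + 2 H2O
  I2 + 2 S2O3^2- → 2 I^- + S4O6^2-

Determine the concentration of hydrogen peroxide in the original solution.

2.538 mol/L

n(S2O3^2-) = 0.02717 × 0.1464 = 3.978 × 10^-3 mol
n(I2) = n(S2O3^2-)/2 = 1.989 × 10^-3 mol
n(H2O2) in the aliquot = 1.989 × 10^-3 mol (1:1 ratio)
[H2O2]_dilute = 1.989 × 10^-3 / 0.009991 = 0.1991 mol/L
[H2O2]_original = 0.1991 × 250.0/19.61 = 2.538 mol/L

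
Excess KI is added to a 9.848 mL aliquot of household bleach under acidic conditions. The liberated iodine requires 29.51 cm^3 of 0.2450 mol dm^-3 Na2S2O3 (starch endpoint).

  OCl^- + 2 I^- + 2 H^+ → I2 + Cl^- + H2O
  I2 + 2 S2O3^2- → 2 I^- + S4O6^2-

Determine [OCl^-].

0.3671 mol/L

n(S2O3^2-) = 0.02951 × 0.2450 = 7.230 × 10^-3 mol
n(I2) = n(S2O3^2-)/2 = 3.615 × 10^-3 mol
n(OCl^-) in the aliquot = 3.615 × 10^-3 mol (1:1 ratio)
[OCl^-] = 3.615 × 10^-3 / 0.009848 = 0.3671 mol/L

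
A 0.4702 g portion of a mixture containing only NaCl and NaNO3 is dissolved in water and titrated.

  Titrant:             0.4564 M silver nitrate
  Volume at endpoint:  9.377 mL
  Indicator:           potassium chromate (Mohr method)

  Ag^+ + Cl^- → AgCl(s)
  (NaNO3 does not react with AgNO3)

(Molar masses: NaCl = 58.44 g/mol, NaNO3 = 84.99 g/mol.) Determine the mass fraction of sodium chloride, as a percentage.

53.19 %

n(AgNO3) = 0.009377 × 0.4564 = 4.280 × 10^-3 mol
Let x = n(NaCl), y = n(NaNO3).
Titrant: 1x = 4.280 × 10^-3;  mass: 58.44x + 84.99y = 0.4702
Solving, x = 4.280 × 10^-3 mol, y = 2.590 × 10^-3 mol
mass of NaCl = 4.280 × 10^-3 × 58.44 = 0.2501 g
% NaCl = 0.2501 / 0.4702 × 100 = 53.19 %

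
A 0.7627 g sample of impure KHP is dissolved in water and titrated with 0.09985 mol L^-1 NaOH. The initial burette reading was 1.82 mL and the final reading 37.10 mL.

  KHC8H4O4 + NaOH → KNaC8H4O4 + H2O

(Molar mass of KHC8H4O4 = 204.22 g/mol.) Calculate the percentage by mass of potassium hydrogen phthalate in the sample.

n(NaOH) = 0.03528 L × 0.09985 mol/L = 3.523 × 10^-3 mol
n(KHC8H4O4) = 3.523 × 10^-3 mol (1:1 ratio)
mass of KHC8H4O4 = 3.523 × 10^-3 × 204.22 g/mol = 0.7194 g
% KHC8H4O4 = 0.7194 / 0.7627 × 100 = 94.32 %

94.32 %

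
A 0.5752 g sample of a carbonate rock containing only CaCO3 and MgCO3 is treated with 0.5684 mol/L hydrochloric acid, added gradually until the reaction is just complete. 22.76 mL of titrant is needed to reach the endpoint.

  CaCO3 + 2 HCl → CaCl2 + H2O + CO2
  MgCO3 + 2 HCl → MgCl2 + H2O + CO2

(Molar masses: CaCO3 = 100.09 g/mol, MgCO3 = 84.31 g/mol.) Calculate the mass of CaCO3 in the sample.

0.1893 g

n(HCl) = 0.02276 × 0.5684 = 0.01294 mol
Let x = n(CaCO3), y = n(MgCO3).
Titrant: 2x + 2y = 0.01294;  mass: 100.09x + 84.31y = 0.5752
Solving, x = 1.892 × 10^-3 mol, y = 4.577 × 10^-3 mol
mass of CaCO3 = 1.892 × 10^-3 × 100.09 = 0.1893 g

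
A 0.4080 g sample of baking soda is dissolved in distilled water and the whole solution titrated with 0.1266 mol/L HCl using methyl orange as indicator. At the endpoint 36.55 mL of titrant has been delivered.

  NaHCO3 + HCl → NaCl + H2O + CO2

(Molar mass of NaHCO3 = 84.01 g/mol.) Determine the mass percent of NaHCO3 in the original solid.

n(HCl) = 0.03655 L × 0.1266 mol/L = 4.627 × 10^-3 mol
n(NaHCO3) = 4.627 × 10^-3 mol (1:1 ratio)
mass of NaHCO3 = 4.627 × 10^-3 × 84.01 g/mol = 0.3887 g
% NaHCO3 = 0.3887 / 0.4080 × 100 = 95.28 %

95.28 %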